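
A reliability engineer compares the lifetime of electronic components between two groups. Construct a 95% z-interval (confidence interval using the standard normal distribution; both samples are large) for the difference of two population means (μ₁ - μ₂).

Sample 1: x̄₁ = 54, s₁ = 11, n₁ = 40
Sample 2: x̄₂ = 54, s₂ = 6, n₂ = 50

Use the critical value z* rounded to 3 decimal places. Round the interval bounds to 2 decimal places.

Both samples are large (n₁ = 40 ≥ 30, n₂ = 50 ≥ 30), so a z-interval for the difference of means applies.

Point estimate: x̄₁ - x̄₂ = 54 - 54 = 0

Standard error: SE = √(s₁²/n₁ + s₂²/n₂)
= √(11²/40 + 6²/50)
= √(3.025000 + 0.720000)
= 1.935200

For 95% confidence, z* = 1.96 (from standard normal table)
Margin of error: E = z* × SE = 1.96 × 1.935200 = 3.7930

Z-interval: (x̄₁ - x̄₂) ± E = 0 ± 3.7930 = (-3.7930, 3.7930)

Rounded to 2 decimal places:

(-3.79, 3.79)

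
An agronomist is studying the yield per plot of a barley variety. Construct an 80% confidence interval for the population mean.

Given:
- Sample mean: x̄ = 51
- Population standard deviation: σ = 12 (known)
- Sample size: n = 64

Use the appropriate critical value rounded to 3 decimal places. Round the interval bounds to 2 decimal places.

The population standard deviation σ is known, so use a z-interval (standard normal critical value).

For 80% confidence, z* = 1.282 (from standard normal table)

Standard error: SE = σ/√n = 12/√64 = 1.500000

Margin of error: E = z* × SE = 1.282 × 1.500000 = 1.9230

Z-interval: x̄ ± E = 51 ± 1.9230 = (49.0770, 52.9230)

Rounded to 2 decimal places:

(49.08, 52.92)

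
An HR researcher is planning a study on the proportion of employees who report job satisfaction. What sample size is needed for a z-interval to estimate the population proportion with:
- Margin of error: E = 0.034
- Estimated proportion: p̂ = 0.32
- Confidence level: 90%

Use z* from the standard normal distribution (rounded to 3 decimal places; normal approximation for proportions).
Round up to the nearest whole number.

Using z* for proportion z-interval (normal approximation).

For 90% confidence, z* = 1.645 (from standard normal table)

Sample size formula for proportion z-interval: n = z*²p̂(1-p̂)/E²

n = 1.645² × 0.32 × 0.68 / 0.034²
  = 2.706025 × 0.2176 / 0.001156
  = 509.3694

Round up to the nearest whole number: n = 510

510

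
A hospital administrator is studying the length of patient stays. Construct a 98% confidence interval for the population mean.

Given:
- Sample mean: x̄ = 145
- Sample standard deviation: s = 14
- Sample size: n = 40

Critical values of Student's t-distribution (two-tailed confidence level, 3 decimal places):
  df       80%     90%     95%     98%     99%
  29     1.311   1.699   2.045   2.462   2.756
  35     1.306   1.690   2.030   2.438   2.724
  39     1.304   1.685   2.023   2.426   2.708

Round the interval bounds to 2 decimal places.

The population standard deviation σ is unknown (only the sample standard deviation s is given), so use a t-interval with df = n - 1 = 40 - 1 = 39.

For 98% confidence with df = 39, t* = 2.426 (from t-table)

Standard error: SE = s/√n = 14/√40 = 2.213594

Margin of error: E = t* × SE = 2.426 × 2.213594 = 5.3702

T-interval: x̄ ± E = 145 ± 5.3702 = (139.6298, 150.3702)

Rounded to 2 decimal places:

(139.63, 150.37)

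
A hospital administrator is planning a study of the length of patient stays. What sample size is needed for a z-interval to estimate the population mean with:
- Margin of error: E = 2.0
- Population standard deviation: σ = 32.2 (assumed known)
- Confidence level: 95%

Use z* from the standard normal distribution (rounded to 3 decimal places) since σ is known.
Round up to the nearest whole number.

Using z* since population σ is known (z-interval formula).

For 95% confidence, z* = 1.96 (from standard normal table)

Sample size formula for z-interval: n = (z*σ/E)²

n = (1.96 × 32.2 / 2.0)²
  = (31.556000)²
  = 995.7811

Round up to the nearest whole number: n = 996

996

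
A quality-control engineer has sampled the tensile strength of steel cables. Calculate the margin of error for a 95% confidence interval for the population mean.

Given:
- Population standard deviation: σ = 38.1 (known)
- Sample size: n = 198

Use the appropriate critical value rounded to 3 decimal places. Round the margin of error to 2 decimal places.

The population standard deviation σ is known, so use the z-interval margin of error formula.

For 95% confidence, z* = 1.96 (from standard normal table)

Margin of error formula for z-interval: E = z* × σ/√n

E = 1.96 × 38.1/√198
  = 1.96 × 2.707649
  = 5.3070

Rounded to 2 decimal places:

5.31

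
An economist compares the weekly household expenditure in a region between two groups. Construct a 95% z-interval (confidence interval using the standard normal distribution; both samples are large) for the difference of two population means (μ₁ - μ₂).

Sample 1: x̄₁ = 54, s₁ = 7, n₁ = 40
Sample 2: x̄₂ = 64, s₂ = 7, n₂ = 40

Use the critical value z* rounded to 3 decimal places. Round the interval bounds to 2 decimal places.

Both samples are large (n₁ = 40 ≥ 30, n₂ = 40 ≥ 30), so a z-interval for the difference of means applies.

Point estimate: x̄₁ - x̄₂ = 54 - 64 = -10

Standard error: SE = √(s₁²/n₁ + s₂²/n₂)
= √(7²/40 + 7²/40)
= √(1.225000 + 1.225000)
= 1.565248

For 95% confidence, z* = 1.96 (from standard normal table)
Margin of error: E = z* × SE = 1.96 × 1.565248 = 3.0679

Z-interval: (x̄₁ - x̄₂) ± E = -10 ± 3.0679 = (-13.0679, -6.9321)

Rounded to 2 decimal places:

(-13.07, -6.93)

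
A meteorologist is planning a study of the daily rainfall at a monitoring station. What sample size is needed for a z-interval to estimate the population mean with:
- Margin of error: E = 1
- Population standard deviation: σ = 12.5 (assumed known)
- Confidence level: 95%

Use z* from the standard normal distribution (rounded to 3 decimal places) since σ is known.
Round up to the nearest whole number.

Using z* since population σ is known (z-interval formula).

For 95% confidence, z* = 1.96 (from standard normal table)

Sample size formula for z-interval: n = (z*σ/E)²

n = (1.96 × 12.5 / 1)²
  = (24.500000)²
  = 600.2500

Round up to the nearest whole number: n = 601

601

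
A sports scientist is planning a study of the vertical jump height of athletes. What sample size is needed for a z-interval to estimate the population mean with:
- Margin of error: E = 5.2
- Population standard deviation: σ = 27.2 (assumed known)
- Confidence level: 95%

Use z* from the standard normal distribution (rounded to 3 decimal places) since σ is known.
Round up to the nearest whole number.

Using z* since population σ is known (z-interval formula).

For 95% confidence, z* = 1.96 (from standard normal table)

Sample size formula for z-interval: n = (z*σ/E)²

n = (1.96 × 27.2 / 5.2)²
  = (10.252308)²
  = 105.1098

Round up to the nearest whole number: n = 106

106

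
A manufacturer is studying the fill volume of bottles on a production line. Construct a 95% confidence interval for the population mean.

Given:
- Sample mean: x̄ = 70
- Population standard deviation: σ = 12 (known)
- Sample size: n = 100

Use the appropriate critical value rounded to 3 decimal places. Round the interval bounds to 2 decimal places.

The population standard deviation σ is known, so use a z-interval (standard normal critical value).

For 95% confidence, z* = 1.96 (from standard normal table)

Standard error: SE = σ/√n = 12/√100 = 1.200000

Margin of error: E = z* × SE = 1.96 × 1.200000 = 2.3520

Z-interval: x̄ ± E = 70 ± 2.3520 = (67.6480, 72.3520)

Rounded to 2 decimal places:

(67.65, 72.35)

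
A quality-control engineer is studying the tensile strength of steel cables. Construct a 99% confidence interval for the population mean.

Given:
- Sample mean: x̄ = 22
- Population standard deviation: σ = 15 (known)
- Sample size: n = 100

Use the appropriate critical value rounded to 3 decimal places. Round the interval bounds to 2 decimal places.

The population standard deviation σ is known, so use a z-interval (standard normal critical value).

For 99% confidence, z* = 2.576 (from standard normal table)

Standard error: SE = σ/√n = 15/√100 = 1.500000

Margin of error: E = z* × SE = 2.576 × 1.500000 = 3.8640

Z-interval: x̄ ± E = 22 ± 3.8640 = (18.1360, 25.8640)

Rounded to 2 decimal places:

(18.14, 25.86)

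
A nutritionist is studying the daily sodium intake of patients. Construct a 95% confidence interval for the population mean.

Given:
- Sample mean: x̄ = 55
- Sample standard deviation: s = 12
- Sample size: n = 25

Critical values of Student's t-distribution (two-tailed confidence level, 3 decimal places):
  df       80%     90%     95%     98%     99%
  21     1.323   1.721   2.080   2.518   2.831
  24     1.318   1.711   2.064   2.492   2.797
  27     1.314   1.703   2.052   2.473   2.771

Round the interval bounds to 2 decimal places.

The population standard deviation σ is unknown (only the sample standard deviation s is given), so use a t-interval with df = n - 1 = 25 - 1 = 24.

For 95% confidence with df = 24, t* = 2.064 (from t-table)

Standard error: SE = s/√n = 12/√25 = 2.400000

Margin of error: E = t* × SE = 2.064 × 2.400000 = 4.9536

T-interval: x̄ ± E = 55 ± 4.9536 = (50.0464, 59.9536)

Rounded to 2 decimal places:

(50.05, 59.95)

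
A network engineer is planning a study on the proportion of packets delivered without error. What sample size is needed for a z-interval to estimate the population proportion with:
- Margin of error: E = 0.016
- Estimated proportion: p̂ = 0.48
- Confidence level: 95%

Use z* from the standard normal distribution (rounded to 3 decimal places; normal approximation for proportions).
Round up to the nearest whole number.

Using z* for proportion z-interval (normal approximation).

For 95% confidence, z* = 1.96 (from standard normal table)

Sample size formula for proportion z-interval: n = z*²p̂(1-p̂)/E²

n = 1.96² × 0.48 × 0.52 / 0.016²
  = 3.8416 × 0.2496 / 0.000256
  = 3745.5600

Round up to the nearest whole number: n = 3746

3746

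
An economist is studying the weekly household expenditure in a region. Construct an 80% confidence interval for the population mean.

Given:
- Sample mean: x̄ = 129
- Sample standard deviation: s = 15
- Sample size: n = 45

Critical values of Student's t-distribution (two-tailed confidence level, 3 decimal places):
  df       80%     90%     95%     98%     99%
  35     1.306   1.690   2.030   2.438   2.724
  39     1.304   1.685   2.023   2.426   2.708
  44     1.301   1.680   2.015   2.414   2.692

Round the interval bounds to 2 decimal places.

The population standard deviation σ is unknown (only the sample standard deviation s is given), so use a t-interval with df = n - 1 = 45 - 1 = 44.

For 80% confidence with df = 44, t* = 1.301 (from t-table)

Standard error: SE = s/√n = 15/√45 = 2.236068

Margin of error: E = t* × SE = 1.301 × 2.236068 = 2.9091

T-interval: x̄ ± E = 129 ± 2.9091 = (126.0909, 131.9091)

Rounded to 2 decimal places:

(126.09, 131.91)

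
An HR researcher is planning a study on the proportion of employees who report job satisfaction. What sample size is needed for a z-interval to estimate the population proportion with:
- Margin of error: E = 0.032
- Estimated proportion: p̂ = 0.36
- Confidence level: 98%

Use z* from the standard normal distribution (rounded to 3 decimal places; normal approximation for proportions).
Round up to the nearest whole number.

Using z* for proportion z-interval (normal approximation).

For 98% confidence, z* = 2.326 (from standard normal table)

Sample size formula for proportion z-interval: n = z*²p̂(1-p̂)/E²

n = 2.326² × 0.36 × 0.64 / 0.032²
  = 5.410276 × 0.2304 / 0.001024
  = 1217.3121

Round up to the nearest whole number: n = 1218

1218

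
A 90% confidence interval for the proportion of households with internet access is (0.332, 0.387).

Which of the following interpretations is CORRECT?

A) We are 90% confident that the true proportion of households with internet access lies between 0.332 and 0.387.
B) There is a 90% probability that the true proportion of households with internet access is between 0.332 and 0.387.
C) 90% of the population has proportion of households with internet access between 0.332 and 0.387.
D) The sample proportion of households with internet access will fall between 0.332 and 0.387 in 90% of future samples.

A confidence interval represents our confidence in the procedure, not a probability statement about the parameter.

Key concept: If we repeated this sampling process many times and computed a 90% CI each time, about 90% of those intervals would contain the true population parameter.

For this specific interval (0.332, 0.387):
- Midpoint (point estimate): 0.3595
- Margin of error: 0.0275

The correct interpretation is the one stating confidence that the true parameter lies in the interval — option A.

A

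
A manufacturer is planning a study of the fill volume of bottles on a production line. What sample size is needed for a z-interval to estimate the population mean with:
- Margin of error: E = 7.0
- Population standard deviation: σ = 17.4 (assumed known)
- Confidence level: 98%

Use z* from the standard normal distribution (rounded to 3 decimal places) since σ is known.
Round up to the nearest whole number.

Using z* since population σ is known (z-interval formula).

For 98% confidence, z* = 2.326 (from standard normal table)

Sample size formula for z-interval: n = (z*σ/E)²

n = (2.326 × 17.4 / 7.0)²
  = (5.781771)²
  = 33.4289

Round up to the nearest whole number: n = 34

34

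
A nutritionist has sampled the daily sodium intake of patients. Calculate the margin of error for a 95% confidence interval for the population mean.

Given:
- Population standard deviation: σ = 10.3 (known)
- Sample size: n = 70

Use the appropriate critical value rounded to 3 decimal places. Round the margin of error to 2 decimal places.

The population standard deviation σ is known, so use the z-interval margin of error formula.

For 95% confidence, z* = 1.96 (from standard normal table)

Margin of error formula for z-interval: E = z* × σ/√n

E = 1.96 × 10.3/√70
  = 1.96 × 1.231085
  = 2.4129

Rounded to 2 decimal places:

2.41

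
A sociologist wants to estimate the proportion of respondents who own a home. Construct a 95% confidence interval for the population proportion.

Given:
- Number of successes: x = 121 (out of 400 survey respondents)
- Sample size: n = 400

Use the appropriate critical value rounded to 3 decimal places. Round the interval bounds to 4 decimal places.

Sample proportion: p̂ = 121/400 = 0.302500

Check conditions for normal approximation:
  np̂ = 121 ≥ 10 ✓
  n(1-p̂) = 279 ≥ 10 ✓

The sample is large enough, so use a z-interval (normal approximation) for the proportion.

For 95% confidence, z* = 1.96 (from standard normal table)

Standard error: SE = √(p̂(1-p̂)/n) = √(0.302500×0.697500/400) = 0.02296703

Margin of error: E = z* × SE = 1.96 × 0.02296703 = 0.045015

Z-interval: p̂ ± E = 0.302500 ± 0.045015 = (0.257485, 0.347515)

Rounded to 4 decimal places:

(0.2575, 0.3475)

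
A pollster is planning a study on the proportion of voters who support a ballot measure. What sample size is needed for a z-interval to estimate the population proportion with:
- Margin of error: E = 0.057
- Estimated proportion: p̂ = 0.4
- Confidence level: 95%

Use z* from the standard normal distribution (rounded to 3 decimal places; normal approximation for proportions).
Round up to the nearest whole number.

Using z* for proportion z-interval (normal approximation).

For 95% confidence, z* = 1.96 (from standard normal table)

Sample size formula for proportion z-interval: n = z*²p̂(1-p̂)/E²

n = 1.96² × 0.4 × 0.6 / 0.057²
  = 3.8416 × 0.24 / 0.003249
  = 283.7747

Round up to the nearest whole number: n = 284

284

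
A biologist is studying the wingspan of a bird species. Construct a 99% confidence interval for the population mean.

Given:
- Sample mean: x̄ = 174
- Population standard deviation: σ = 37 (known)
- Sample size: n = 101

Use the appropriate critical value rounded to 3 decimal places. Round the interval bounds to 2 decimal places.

The population standard deviation σ is known, so use a z-interval (standard normal critical value).

For 99% confidence, z* = 2.576 (from standard normal table)

Standard error: SE = σ/√n = 37/√101 = 3.681638

Margin of error: E = z* × SE = 2.576 × 3.681638 = 9.4839

Z-interval: x̄ ± E = 174 ± 9.4839 = (164.5161, 183.4839)

Rounded to 2 decimal places:

(164.52, 183.48)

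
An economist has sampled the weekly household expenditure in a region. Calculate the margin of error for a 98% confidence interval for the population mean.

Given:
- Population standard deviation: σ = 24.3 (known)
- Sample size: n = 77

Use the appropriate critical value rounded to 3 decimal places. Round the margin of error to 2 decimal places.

The population standard deviation σ is known, so use the z-interval margin of error formula.

For 98% confidence, z* = 2.326 (from standard normal table)

Margin of error formula for z-interval: E = z* × σ/√n

E = 2.326 × 24.3/√77
  = 2.326 × 2.769242
  = 6.4413

Rounded to 2 decimal places:

6.44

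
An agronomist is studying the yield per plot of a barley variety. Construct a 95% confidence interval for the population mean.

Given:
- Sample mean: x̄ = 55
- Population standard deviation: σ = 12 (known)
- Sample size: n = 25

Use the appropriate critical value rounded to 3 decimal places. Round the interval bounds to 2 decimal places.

The population standard deviation σ is known, so use a z-interval (standard normal critical value).

For 95% confidence, z* = 1.96 (from standard normal table)

Standard error: SE = σ/√n = 12/√25 = 2.400000

Margin of error: E = z* × SE = 1.96 × 2.400000 = 4.7040

Z-interval: x̄ ± E = 55 ± 4.7040 = (50.2960, 59.7040)

Rounded to 2 decimal places:

(50.30, 59.70)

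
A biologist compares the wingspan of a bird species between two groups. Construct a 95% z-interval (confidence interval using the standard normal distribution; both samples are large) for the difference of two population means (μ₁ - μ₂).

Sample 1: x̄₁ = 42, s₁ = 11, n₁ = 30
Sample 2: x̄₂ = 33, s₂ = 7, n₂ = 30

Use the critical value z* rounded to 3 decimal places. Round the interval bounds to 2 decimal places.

Both samples are large (n₁ = 30 ≥ 30, n₂ = 30 ≥ 30), so a z-interval for the difference of means applies.

Point estimate: x̄₁ - x̄₂ = 42 - 33 = 9

Standard error: SE = √(s₁²/n₁ + s₂²/n₂)
= √(11²/30 + 7²/30)
= √(4.033333 + 1.633333)
= 2.380476

For 95% confidence, z* = 1.96 (from standard normal table)
Margin of error: E = z* × SE = 1.96 × 2.380476 = 4.6657

Z-interval: (x̄₁ - x̄₂) ± E = 9 ± 4.6657 = (4.3343, 13.6657)

Rounded to 2 decimal places:

(4.33, 13.67)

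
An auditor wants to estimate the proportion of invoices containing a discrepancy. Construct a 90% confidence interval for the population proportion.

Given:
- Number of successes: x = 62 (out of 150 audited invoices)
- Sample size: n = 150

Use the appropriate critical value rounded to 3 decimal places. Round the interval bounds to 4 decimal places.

Sample proportion: p̂ = 62/150 = 0.413333

Check conditions for normal approximation:
  np̂ = 62 ≥ 10 ✓
  n(1-p̂) = 88 ≥ 10 ✓

The sample is large enough, so use a z-interval (normal approximation) for the proportion.

For 90% confidence, z* = 1.645 (from standard normal table)

Standard error: SE = √(p̂(1-p̂)/n) = √(0.413333×0.586667/150) = 0.04020687

Margin of error: E = z* × SE = 1.645 × 0.04020687 = 0.066140

Z-interval: p̂ ± E = 0.413333 ± 0.066140 = (0.347193, 0.479474)

Rounded to 4 decimal places:

(0.3472, 0.4795)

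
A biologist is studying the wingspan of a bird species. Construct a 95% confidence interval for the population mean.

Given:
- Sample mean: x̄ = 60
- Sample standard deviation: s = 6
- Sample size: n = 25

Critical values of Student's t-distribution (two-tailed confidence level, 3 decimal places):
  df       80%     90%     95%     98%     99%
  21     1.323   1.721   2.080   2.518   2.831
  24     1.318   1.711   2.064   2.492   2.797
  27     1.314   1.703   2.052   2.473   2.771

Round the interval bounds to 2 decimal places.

The population standard deviation σ is unknown (only the sample standard deviation s is given), so use a t-interval with df = n - 1 = 25 - 1 = 24.

For 95% confidence with df = 24, t* = 2.064 (from t-table)

Standard error: SE = s/√n = 6/√25 = 1.200000

Margin of error: E = t* × SE = 2.064 × 1.200000 = 2.4768

T-interval: x̄ ± E = 60 ± 2.4768 = (57.5232, 62.4768)

Rounded to 2 decimal places:

(57.52, 62.48)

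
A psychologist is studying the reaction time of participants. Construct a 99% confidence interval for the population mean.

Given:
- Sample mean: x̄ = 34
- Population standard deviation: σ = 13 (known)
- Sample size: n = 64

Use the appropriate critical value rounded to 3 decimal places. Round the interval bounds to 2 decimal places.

The population standard deviation σ is known, so use a z-interval (standard normal critical value).

For 99% confidence, z* = 2.576 (from standard normal table)

Standard error: SE = σ/√n = 13/√64 = 1.625000

Margin of error: E = z* × SE = 2.576 × 1.625000 = 4.1860

Z-interval: x̄ ± E = 34 ± 4.1860 = (29.8140, 38.1860)

Rounded to 2 decimal places:

(29.81, 38.19)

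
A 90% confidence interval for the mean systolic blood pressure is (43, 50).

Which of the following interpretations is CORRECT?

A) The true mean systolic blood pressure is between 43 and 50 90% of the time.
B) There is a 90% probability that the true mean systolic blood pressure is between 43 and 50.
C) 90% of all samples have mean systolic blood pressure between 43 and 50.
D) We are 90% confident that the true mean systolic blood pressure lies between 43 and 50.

A confidence interval represents our confidence in the procedure, not a probability statement about the parameter.

Key concept: If we repeated this sampling process many times and computed a 90% CI each time, about 90% of those intervals would contain the true population parameter.

For this specific interval (43, 50):
- Midpoint (point estimate): 46.5
- Margin of error: 3.5

The correct interpretation is the one stating confidence that the true parameter lies in the interval — option D.

D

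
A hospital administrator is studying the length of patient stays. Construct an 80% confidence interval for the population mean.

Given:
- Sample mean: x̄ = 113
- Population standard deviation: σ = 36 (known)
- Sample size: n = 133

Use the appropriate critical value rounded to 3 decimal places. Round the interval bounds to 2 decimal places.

The population standard deviation σ is known, so use a z-interval (standard normal critical value).

For 80% confidence, z* = 1.282 (from standard normal table)

Standard error: SE = σ/√n = 36/√133 = 3.121596

Margin of error: E = z* × SE = 1.282 × 3.121596 = 4.0019

Z-interval: x̄ ± E = 113 ± 4.0019 = (108.9981, 117.0019)

Rounded to 2 decimal places:

(109.00, 117.00)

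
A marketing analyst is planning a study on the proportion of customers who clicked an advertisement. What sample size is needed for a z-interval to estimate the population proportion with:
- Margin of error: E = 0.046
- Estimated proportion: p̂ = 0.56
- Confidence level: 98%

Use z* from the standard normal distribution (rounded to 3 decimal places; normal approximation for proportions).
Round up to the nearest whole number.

Using z* for proportion z-interval (normal approximation).

For 98% confidence, z* = 2.326 (from standard normal table)

Sample size formula for proportion z-interval: n = z*²p̂(1-p̂)/E²

n = 2.326² × 0.56 × 0.44 / 0.046²
  = 5.410276 × 0.2464 / 0.002116
  = 630.0057

Round up to the nearest whole number: n = 631

631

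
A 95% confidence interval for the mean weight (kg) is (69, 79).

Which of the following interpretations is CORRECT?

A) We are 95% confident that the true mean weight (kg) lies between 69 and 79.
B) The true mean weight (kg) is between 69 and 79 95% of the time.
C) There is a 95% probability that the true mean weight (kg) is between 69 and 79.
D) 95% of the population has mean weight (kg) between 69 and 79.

A confidence interval represents our confidence in the procedure, not a probability statement about the parameter.

Key concept: If we repeated this sampling process many times and computed a 95% CI each time, about 95% of those intervals would contain the true population parameter.

For this specific interval (69, 79):
- Midpoint (point estimate): 74
- Margin of error: 5

The correct interpretation is the one stating confidence that the true parameter lies in the interval — option A.

A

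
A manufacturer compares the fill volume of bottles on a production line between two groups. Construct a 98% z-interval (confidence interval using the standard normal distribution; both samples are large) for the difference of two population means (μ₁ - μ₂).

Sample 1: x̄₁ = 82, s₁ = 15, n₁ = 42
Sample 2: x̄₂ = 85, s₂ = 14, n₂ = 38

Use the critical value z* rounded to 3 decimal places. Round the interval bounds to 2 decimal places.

Both samples are large (n₁ = 42 ≥ 30, n₂ = 38 ≥ 30), so a z-interval for the difference of means applies.

Point estimate: x̄₁ - x̄₂ = 82 - 85 = -3

Standard error: SE = √(s₁²/n₁ + s₂²/n₂)
= √(15²/42 + 14²/38)
= √(5.357143 + 5.157895)
= 3.242690

For 98% confidence, z* = 2.326 (from standard normal table)
Margin of error: E = z* × SE = 2.326 × 3.242690 = 7.5425

Z-interval: (x̄₁ - x̄₂) ± E = -3 ± 7.5425 = (-10.5425, 4.5425)

Rounded to 2 decimal places:

(-10.54, 4.54)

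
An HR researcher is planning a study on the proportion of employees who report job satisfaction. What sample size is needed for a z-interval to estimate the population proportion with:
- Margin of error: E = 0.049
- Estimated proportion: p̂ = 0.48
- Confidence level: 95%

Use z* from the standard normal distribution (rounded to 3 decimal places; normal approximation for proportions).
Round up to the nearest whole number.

Using z* for proportion z-interval (normal approximation).

For 95% confidence, z* = 1.96 (from standard normal table)

Sample size formula for proportion z-interval: n = z*²p̂(1-p̂)/E²

n = 1.96² × 0.48 × 0.52 / 0.049²
  = 3.8416 × 0.2496 / 0.002401
  = 399.3600

Round up to the nearest whole number: n = 400

400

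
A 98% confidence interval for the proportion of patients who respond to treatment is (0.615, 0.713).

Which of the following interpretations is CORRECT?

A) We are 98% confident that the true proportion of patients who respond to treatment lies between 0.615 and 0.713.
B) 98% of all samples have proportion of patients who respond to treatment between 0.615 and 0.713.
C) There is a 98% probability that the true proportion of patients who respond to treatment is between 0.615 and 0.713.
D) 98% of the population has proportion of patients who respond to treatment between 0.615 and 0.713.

A confidence interval represents our confidence in the procedure, not a probability statement about the parameter.

Key concept: If we repeated this sampling process many times and computed a 98% CI each time, about 98% of those intervals would contain the true population parameter.

For this specific interval (0.615, 0.713):
- Midpoint (point estimate): 0.664
- Margin of error: 0.049

The correct interpretation is the one stating confidence that the true parameter lies in the interval — option A.

A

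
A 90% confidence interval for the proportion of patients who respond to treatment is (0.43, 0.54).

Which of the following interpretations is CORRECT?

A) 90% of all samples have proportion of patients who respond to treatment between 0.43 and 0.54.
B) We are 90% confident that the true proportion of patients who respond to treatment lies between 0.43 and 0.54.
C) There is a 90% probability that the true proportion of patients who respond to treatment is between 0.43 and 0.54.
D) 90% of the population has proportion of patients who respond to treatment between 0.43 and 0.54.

A confidence interval represents our confidence in the procedure, not a probability statement about the parameter.

Key concept: If we repeated this sampling process many times and computed a 90% CI each time, about 90% of those intervals would contain the true population parameter.

For this specific interval (0.43, 0.54):
- Midpoint (point estimate): 0.485
- Margin of error: 0.055

The correct interpretation is the one stating confidence that the true parameter lies in the interval — option B.

B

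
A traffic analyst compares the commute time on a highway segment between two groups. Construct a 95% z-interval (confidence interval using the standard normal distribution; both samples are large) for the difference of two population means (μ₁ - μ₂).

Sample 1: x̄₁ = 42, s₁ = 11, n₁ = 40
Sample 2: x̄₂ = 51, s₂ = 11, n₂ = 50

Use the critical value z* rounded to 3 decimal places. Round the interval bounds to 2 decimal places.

Both samples are large (n₁ = 40 ≥ 30, n₂ = 50 ≥ 30), so a z-interval for the difference of means applies.

Point estimate: x̄₁ - x̄₂ = 42 - 51 = -9

Standard error: SE = √(s₁²/n₁ + s₂²/n₂)
= √(11²/40 + 11²/50)
= √(3.025000 + 2.420000)
= 2.333452

For 95% confidence, z* = 1.96 (from standard normal table)
Margin of error: E = z* × SE = 1.96 × 2.333452 = 4.5736

Z-interval: (x̄₁ - x̄₂) ± E = -9 ± 4.5736 = (-13.5736, -4.4264)

Rounded to 2 decimal places:

(-13.57, -4.43)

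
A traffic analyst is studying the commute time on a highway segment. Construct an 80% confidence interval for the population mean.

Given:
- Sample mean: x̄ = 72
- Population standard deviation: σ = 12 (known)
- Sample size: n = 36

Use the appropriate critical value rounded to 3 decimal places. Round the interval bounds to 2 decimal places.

The population standard deviation σ is known, so use a z-interval (standard normal critical value).

For 80% confidence, z* = 1.282 (from standard normal table)

Standard error: SE = σ/√n = 12/√36 = 2.000000

Margin of error: E = z* × SE = 1.282 × 2.000000 = 2.5640

Z-interval: x̄ ± E = 72 ± 2.5640 = (69.4360, 74.5640)

Rounded to 2 decimal places:

(69.44, 74.56)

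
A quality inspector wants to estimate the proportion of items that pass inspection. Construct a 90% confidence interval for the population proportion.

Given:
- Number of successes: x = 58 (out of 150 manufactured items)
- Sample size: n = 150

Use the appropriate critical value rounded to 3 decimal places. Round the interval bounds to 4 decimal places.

Sample proportion: p̂ = 58/150 = 0.386667

Check conditions for normal approximation:
  np̂ = 58 ≥ 10 ✓
  n(1-p̂) = 92 ≥ 10 ✓

The sample is large enough, so use a z-interval (normal approximation) for the proportion.

For 90% confidence, z* = 1.645 (from standard normal table)

Standard error: SE = √(p̂(1-p̂)/n) = √(0.386667×0.613333/150) = 0.03976226

Margin of error: E = z* × SE = 1.645 × 0.03976226 = 0.065409

Z-interval: p̂ ± E = 0.386667 ± 0.065409 = (0.321258, 0.452076)

Rounded to 4 decimal places:

(0.3213, 0.4521)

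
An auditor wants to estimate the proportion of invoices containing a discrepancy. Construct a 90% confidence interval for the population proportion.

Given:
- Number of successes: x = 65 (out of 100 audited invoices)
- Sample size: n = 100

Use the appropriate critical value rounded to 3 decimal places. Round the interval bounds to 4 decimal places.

Sample proportion: p̂ = 65/100 = 0.650000

Check conditions for normal approximation:
  np̂ = 65 ≥ 10 ✓
  n(1-p̂) = 35 ≥ 10 ✓

The sample is large enough, so use a z-interval (normal approximation) for the proportion.

For 90% confidence, z* = 1.645 (from standard normal table)

Standard error: SE = √(p̂(1-p̂)/n) = √(0.650000×0.350000/100) = 0.04769696

Margin of error: E = z* × SE = 1.645 × 0.04769696 = 0.078461

Z-interval: p̂ ± E = 0.650000 ± 0.078461 = (0.571539, 0.728461)

Rounded to 4 decimal places:

(0.5715, 0.7285)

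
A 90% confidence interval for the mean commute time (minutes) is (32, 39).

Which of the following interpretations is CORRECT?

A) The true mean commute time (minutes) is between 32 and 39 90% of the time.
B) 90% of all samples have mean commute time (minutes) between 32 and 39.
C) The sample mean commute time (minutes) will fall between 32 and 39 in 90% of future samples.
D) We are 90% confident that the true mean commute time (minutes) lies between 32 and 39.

A confidence interval represents our confidence in the procedure, not a probability statement about the parameter.

Key concept: If we repeated this sampling process many times and computed a 90% CI each time, about 90% of those intervals would contain the true population parameter.

For this specific interval (32, 39):
- Midpoint (point estimate): 35.5
- Margin of error: 3.5

The correct interpretation is the one stating confidence that the true parameter lies in the interval — option D.

D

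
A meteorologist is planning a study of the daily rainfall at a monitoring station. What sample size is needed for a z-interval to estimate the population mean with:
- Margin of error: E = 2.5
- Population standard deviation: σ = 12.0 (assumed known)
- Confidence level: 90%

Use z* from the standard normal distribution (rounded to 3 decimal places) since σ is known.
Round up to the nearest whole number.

Using z* since population σ is known (z-interval formula).

For 90% confidence, z* = 1.645 (from standard normal table)

Sample size formula for z-interval: n = (z*σ/E)²

n = (1.645 × 12.0 / 2.5)²
  = (7.896000)²
  = 62.3468

Round up to the nearest whole number: n = 63

63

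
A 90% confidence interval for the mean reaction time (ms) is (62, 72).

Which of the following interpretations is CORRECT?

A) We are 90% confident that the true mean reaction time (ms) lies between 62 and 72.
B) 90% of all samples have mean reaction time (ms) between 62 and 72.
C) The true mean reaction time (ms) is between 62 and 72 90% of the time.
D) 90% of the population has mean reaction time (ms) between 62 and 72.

A confidence interval represents our confidence in the procedure, not a probability statement about the parameter.

Key concept: If we repeated this sampling process many times and computed a 90% CI each time, about 90% of those intervals would contain the true population parameter.

For this specific interval (62, 72):
- Midpoint (point estimate): 67
- Margin of error: 5

The correct interpretation is the one stating confidence that the true parameter lies in the interval — option A.

A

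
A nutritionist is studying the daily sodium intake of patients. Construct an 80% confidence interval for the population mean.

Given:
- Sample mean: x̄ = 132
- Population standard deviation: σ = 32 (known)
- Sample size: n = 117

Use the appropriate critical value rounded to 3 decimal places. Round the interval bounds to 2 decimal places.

The population standard deviation σ is known, so use a z-interval (standard normal critical value).

For 80% confidence, z* = 1.282 (from standard normal table)

Standard error: SE = σ/√n = 32/√117 = 2.958401

Margin of error: E = z* × SE = 1.282 × 2.958401 = 3.7927

Z-interval: x̄ ± E = 132 ± 3.7927 = (128.2073, 135.7927)

Rounded to 2 decimal places:

(128.21, 135.79)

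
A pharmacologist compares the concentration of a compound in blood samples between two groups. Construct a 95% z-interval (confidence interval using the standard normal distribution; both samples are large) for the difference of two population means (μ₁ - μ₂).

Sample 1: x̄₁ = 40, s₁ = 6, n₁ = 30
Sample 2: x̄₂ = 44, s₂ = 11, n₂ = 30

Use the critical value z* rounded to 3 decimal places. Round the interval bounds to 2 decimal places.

Both samples are large (n₁ = 30 ≥ 30, n₂ = 30 ≥ 30), so a z-interval for the difference of means applies.

Point estimate: x̄₁ - x̄₂ = 40 - 44 = -4

Standard error: SE = √(s₁²/n₁ + s₂²/n₂)
= √(6²/30 + 11²/30)
= √(1.200000 + 4.033333)
= 2.287648

For 95% confidence, z* = 1.96 (from standard normal table)
Margin of error: E = z* × SE = 1.96 × 2.287648 = 4.4838

Z-interval: (x̄₁ - x̄₂) ± E = -4 ± 4.4838 = (-8.4838, 0.4838)

Rounded to 2 decimal places:

(-8.48, 0.48)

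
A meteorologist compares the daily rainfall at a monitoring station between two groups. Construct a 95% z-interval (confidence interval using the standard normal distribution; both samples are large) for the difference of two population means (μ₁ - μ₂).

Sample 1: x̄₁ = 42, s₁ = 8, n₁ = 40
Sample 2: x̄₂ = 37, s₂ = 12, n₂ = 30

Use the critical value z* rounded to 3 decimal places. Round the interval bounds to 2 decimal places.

Both samples are large (n₁ = 40 ≥ 30, n₂ = 30 ≥ 30), so a z-interval for the difference of means applies.

Point estimate: x̄₁ - x̄₂ = 42 - 37 = 5

Standard error: SE = √(s₁²/n₁ + s₂²/n₂)
= √(8²/40 + 12²/30)
= √(1.600000 + 4.800000)
= 2.529822

For 95% confidence, z* = 1.96 (from standard normal table)
Margin of error: E = z* × SE = 1.96 × 2.529822 = 4.9585

Z-interval: (x̄₁ - x̄₂) ± E = 5 ± 4.9585 = (0.0415, 9.9585)

Rounded to 2 decimal places:

(0.04, 9.96)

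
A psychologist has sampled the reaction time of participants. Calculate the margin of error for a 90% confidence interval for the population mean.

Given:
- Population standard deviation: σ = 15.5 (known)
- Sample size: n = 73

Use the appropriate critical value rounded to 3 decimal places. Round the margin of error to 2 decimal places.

The population standard deviation σ is known, so use the z-interval margin of error formula.

For 90% confidence, z* = 1.645 (from standard normal table)

Margin of error formula for z-interval: E = z* × σ/√n

E = 1.645 × 15.5/√73
  = 1.645 × 1.814138
  = 2.9843

Rounded to 2 decimal places:

2.98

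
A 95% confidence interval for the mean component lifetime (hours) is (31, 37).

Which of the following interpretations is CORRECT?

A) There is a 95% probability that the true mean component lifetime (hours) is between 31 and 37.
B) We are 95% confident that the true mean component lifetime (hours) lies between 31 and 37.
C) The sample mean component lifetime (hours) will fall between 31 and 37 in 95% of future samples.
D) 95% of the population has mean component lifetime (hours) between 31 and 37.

A confidence interval represents our confidence in the procedure, not a probability statement about the parameter.

Key concept: If we repeated this sampling process many times and computed a 95% CI each time, about 95% of those intervals would contain the true population parameter.

For this specific interval (31, 37):
- Midpoint (point estimate): 34
- Margin of error: 3

The correct interpretation is the one stating confidence that the true parameter lies in the interval — option B.

B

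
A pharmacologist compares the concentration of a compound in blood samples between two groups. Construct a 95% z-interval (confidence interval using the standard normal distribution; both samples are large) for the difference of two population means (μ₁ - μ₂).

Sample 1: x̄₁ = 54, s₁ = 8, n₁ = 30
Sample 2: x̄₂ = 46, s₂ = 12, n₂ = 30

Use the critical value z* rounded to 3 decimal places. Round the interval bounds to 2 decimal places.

Both samples are large (n₁ = 30 ≥ 30, n₂ = 30 ≥ 30), so a z-interval for the difference of means applies.

Point estimate: x̄₁ - x̄₂ = 54 - 46 = 8

Standard error: SE = √(s₁²/n₁ + s₂²/n₂)
= √(8²/30 + 12²/30)
= √(2.133333 + 4.800000)
= 2.633122

For 95% confidence, z* = 1.96 (from standard normal table)
Margin of error: E = z* × SE = 1.96 × 2.633122 = 5.1609

Z-interval: (x̄₁ - x̄₂) ± E = 8 ± 5.1609 = (2.8391, 13.1609)

Rounded to 2 decimal places:

(2.84, 13.16)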